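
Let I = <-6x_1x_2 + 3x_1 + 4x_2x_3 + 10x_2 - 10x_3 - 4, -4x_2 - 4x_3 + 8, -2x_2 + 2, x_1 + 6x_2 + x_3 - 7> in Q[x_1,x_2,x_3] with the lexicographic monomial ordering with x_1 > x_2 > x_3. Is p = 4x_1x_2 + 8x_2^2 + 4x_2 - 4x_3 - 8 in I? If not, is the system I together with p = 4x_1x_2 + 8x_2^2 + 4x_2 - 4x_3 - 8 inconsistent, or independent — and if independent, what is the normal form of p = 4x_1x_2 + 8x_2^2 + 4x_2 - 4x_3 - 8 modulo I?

First compute the reduced Gröbner basis of I by Buchberger's algorithm.
f_1 = -6x_1x_2 + 3x_1 + 4x_2x_3 + 10x_2 - 10x_3 - 4, LT = x_1x_2.
f_2 = -4x_2 - 4x_3 + 8, LT = x_2.
f_3 = -2x_2 + 2, LT = x_2.
f_4 = x_1 + 6x_2 + x_3 - 7, LT = x_1.

S(f_1,f_2): lcm = x_1x_2. S = -x_1x_3 + 3/2x_1 - 2/3x_2x_3 - 5/3x_2 + 5/3x_3 + 2/3.
  reduce S modulo (f_1, f_2, f_3, f_4):
  remainder -13/3x_3^2 + 29/2x_3 - 61/6 ≠ 0; add h_5 = -13/3x_3^2 + 29/2x_3 - 61/6 to the basis.

S(f_1,f_3): lcm = x_1x_2. S = 1/2x_1 - 2/3x_2x_3 - 5/3x_2 + 5/3x_3 + 2/3.
  reduce S modulo (f_1, f_2, f_3, f_4, h_5):
  remainder 175/26x_3 - 175/26 ≠ 0; add h_6 = 175/26x_3 - 175/26 to the basis.

The other S-polynomials (S(f_1,f_4), S(f_2,f_3), S(f_2,f_4), S(f_3,f_4), S(f_1,h_5), S(f_2,h_5), S(f_3,h_5), S(f_4,h_5), S(f_1,h_6), S(f_2,h_6), S(f_3,h_6), S(f_4,h_6), S(h_5,h_6)) all reduce to 0 modulo the current basis, so we have a Gröbner basis.
Inter-reduce: drop elements whose leading term is divisible by another's, tail-reduce, and make monic.
Reduced Gröbner basis: {x_1, x_2 - 1, x_3 - 1}.
Label its elements g_1 = x_1, g_2 = x_2 - 1, g_3 = x_3 - 1.

Reduce p = 4x_1x_2 + 8x_2^2 + 4x_2 - 4x_3 - 8 modulo G:
  leading term x_1x_2: subtract (4x_2)·g_1 from 4x_1x_2 + 8x_2^2 + 4x_2 - 4x_3 - 8 → 8x_2^2 + 4x_2 - 4x_3 - 8
  leading term x_2^2: subtract (8x_2)·g_2 from 8x_2^2 + 4x_2 - 4x_3 - 8 → 12x_2 - 4x_3 - 8
  leading term x_2: subtract (12)·g_2 from 12x_2 - 4x_3 - 8 → -4x_3 + 4
  leading term x_3: subtract (-4)·g_3 from -4x_3 + 4 → 0
  normal form = 0.
Since the normal form is 0, p ∈ I.

4x_1x_2 + 8x_2^2 + 4x_2 - 4x_3 - 8 lies in I (it reduces to 0).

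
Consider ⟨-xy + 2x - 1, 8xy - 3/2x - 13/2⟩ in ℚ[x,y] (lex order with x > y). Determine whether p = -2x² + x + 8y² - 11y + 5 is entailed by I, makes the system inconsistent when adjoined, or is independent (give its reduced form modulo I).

First compute the reduced Gröbner basis of I by Buchberger's algorithm.
f_1 = -xy + 2x - 1, LT = xy.
f_2 = 8xy - 3/2x - 13/2, LT = xy.

S(f_1,f_2): lcm = xy. S = -29/16x + 29/16.
  leading term x: no divisor's leading term divides it; move -29/16x to the remainder.
  leading term 1: no divisor's leading term divides it; move 29/16 to the remainder.
  remainder -29/16x + 29/16 ≠ 0; add h_3 = -29/16x + 29/16 to the basis.

S(f_1,h_3): lcm = xy. S = -2x + y + 1.
  leading term x: subtract (32/29)·h_3 from -2x + y + 1 → y - 1
  leading term y: no divisor's leading term divides it; move y to the remainder.
  leading term 1: no divisor's leading term divides it; move -1 to the remainder.
  remainder y - 1 ≠ 0; add h_4 = y - 1 to the basis.

The other S-polynomials (S(f_2,h_3), S(f_1,h_4), S(f_2,h_4), S(h_3,h_4)) all reduce to 0 modulo the current basis, so we have a Gröbner basis.
Inter-reduce: drop elements whose leading term is divisible by another's, tail-reduce, and make monic.
Reduced Gröbner basis: {x - 1, y - 1}.
Label its elements g_1 = x - 1, g_2 = y - 1.

Reduce p = -2x² + x + 8y² - 11y + 5 modulo G:
  leading term x²: subtract (-2x)·g_1 from -2x² + x + 8y² - 11y + 5 → -x + 8y² - 11y + 5
  leading term x: subtract (-1)·g_1 from -x + 8y² - 11y + 5 → 8y² - 11y + 4
  leading term y²: subtract (8y)·g_2 from 8y² - 11y + 4 → -3y + 4
  leading term y: subtract (-3)·g_2 from -3y + 4 → 1
  leading term 1: no divisor's leading term divides it; move 1 to the remainder.
  normal form = 1.
The normal form is nonzero, so p ∉ I. Since p minus its normal form lies in I, I + (p) = I + (r) where r = 1; decide whether this ideal is the whole ring.
Here r = 1 is a nonzero constant, hence a unit: 1 ∈ I + (p), the Gröbner basis of I + (p) is {1}, and the enlarged system has no common solution — adjoining p is inconsistent.

The remainder on division by a Gröbner basis is unique — it is the normal form.

Adjoining -2x² + x + 8y² - 11y + 5 makes the ideal the whole ring: the system is inconsistent.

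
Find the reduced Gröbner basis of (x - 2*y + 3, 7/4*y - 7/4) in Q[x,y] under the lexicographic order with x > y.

G = {x + 1, y - 1}

The reduced Gröbner basis is the canonical form of the ideal for this ordering.

f_1 = x - 2*y + 3, LT = x.
f_2 = 7/4*y - 7/4, LT = y.

The S-polynomials (S(f_1,f_2)) all reduce to 0 modulo the current basis, so we have a Gröbner basis.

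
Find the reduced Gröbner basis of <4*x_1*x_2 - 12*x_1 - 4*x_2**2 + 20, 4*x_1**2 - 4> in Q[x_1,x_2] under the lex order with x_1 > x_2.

G = {x_1 + 1/4*x_2**3 + 3/4*x_2**2 - 3/2*x_2 - 3, x_2**4 - 11*x_2**2 + 6*x_2 + 16}

This is the nonlinear analogue of row-reducing a linear system.

f_1 = 4*x_1*x_2 - 12*x_1 - 4*x_2**2 + 20, LT = x_1*x_2.
f_2 = 4*x_1**2 - 4, LT = x_1**2.

S(f_1,f_2): lcm = x_1**2*x_2. S = -3*x_1**2 - x_1*x_2**2 + 5*x_1 + x_2.
  reduce S modulo (f_1, f_2):
  remainder -4*x_1 - x_2**3 - 3*x_2**2 + 6*x_2 + 12 ≠ 0; add g_3 = -4*x_1 - x_2**3 - 3*x_2**2 + 6*x_2 + 12 to the basis.

S(f_1,g_3): lcm = x_1*x_2. S = -3*x_1 - 1/4*x_2**4 - 3/4*x_2**3 + 1/2*x_2**2 + 3*x_2 + 5.
  reduce S modulo (f_1, f_2, g_3):
  remainder -1/4*x_2**4 + 11/4*x_2**2 - 3/2*x_2 - 4 ≠ 0; add g_4 = -1/4*x_2**4 + 11/4*x_2**2 - 3/2*x_2 - 4 to the basis.

The other S-polynomials (S(f_2,g_3), S(f_1,g_4), S(f_2,g_4), S(g_3,g_4)) all reduce to 0 modulo the current basis, so we have a Gröbner basis.
Inter-reduce: drop elements whose leading term is divisible by another's, tail-reduce, and make monic.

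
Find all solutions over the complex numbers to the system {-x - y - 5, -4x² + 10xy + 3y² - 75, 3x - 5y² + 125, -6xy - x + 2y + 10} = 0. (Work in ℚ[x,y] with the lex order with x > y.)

Compute a lex Gröbner basis by Buchberger's algorithm.
f_1 = -x - y - 5, LT = x.
f_2 = -4x² + 10xy + 3y² - 75, LT = x².
f_3 = 3x - 5y² + 125, LT = x.
f_4 = -6xy - x + 2y + 10, LT = xy.

S(f_1,f_2): lcm = x². S = 7/2xy + 5x + ¾y² - 75/4.
  leading term xy: subtract (-7/2y)·f_1 from 7/2xy + 5x + ¾y² - 75/4 → 5x - 11/4y² - 35/2y - 75/4
  leading term x: subtract (-5)·f_1 from 5x - 11/4y² - 35/2y - 75/4 → -11/4y² - 45/2y - 175/4
  leading term y²: no divisor's leading term divides it; move -11/4y² to the remainder.
  leading term y: no divisor's leading term divides it; move -45/2y to the remainder.
  leading term 1: no divisor's leading term divides it; move -175/4 to the remainder.
  remainder -11/4y² - 45/2y - 175/4 ≠ 0; add h_5 = -11/4y² - 45/2y - 175/4 to the basis.

S(f_1,f_3): lcm = x. S = 5/3y² + y - 110/3.
  leading term y²: subtract (-20/33)·h_5 from 5/3y² + y - 110/3 → -139/11y - 695/11
  leading term y: no divisor's leading term divides it; move -139/11y to the remainder.
  leading term 1: no divisor's leading term divides it; move -695/11 to the remainder.
  remainder -139/11y - 695/11 ≠ 0; add h_6 = -139/11y - 695/11 to the basis.

The other S-polynomials (S(f_1,f_4), S(f_2,f_3), S(f_2,f_4), S(f_3,f_4), S(f_1,h_5), S(f_2,h_5), S(f_3,h_5), S(f_4,h_5), S(f_1,h_6), S(f_2,h_6), S(f_3,h_6), S(f_4,h_6), S(h_5,h_6)) all reduce to 0 modulo the current basis, so we have a Gröbner basis.
Inter-reduce: drop elements whose leading term is divisible by another's, tail-reduce, and make monic.
Reduced Gröbner basis: {x, y + 5}.

From the last basis element, y + 5 = 0, so y takes values in {-5}. Each choice, substituted upward through the basis, yields the corresponding point(s) of the solution set.
  y = -5: the earlier basis element becomes x = 0, giving x = 0 — point (0, -5).

{(0, -5)}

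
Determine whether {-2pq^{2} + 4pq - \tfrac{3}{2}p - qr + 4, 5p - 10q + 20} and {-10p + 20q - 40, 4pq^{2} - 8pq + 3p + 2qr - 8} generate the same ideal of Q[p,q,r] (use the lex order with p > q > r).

Yes, the ideals are equal.

Equality of ideals is decidable: compute both reduced Gröbner bases (unique for the ordering) and check whether they agree.
Buchberger on the first generating set:
f_1 = -2pq^{2} + 4pq - \tfrac{3}{2}p - qr + 4, LT = pq^{2}.
f_2 = 5p - 10q + 20, LT = p.

S(f_1,f_2): lcm = pq^{2}. S = -2pq + \tfrac{3}{4}p + 2q^{3} - 4q^{2} + \tfrac{1}{2}qr - 2.
  leading term pq: subtract (-\tfrac{2}{5}q)·f_2 from -2pq + \tfrac{3}{4}p + 2q^{3} - 4q^{2} + \tfrac{1}{2}qr - 2 → \tfrac{3}{4}p + 2q^{3} - 8q^{2} + \tfrac{1}{2}qr + 8q - 2
  leading term p: subtract (\tfrac{3}{20})·f_2 from \tfrac{3}{4}p + 2q^{3} - 8q^{2} + \tfrac{1}{2}qr + 8q - 2 → 2q^{3} - 8q^{2} + \tfrac{1}{2}qr + \tfrac{19}{2}q - 5
  leading term q^{3}: no divisor's leading term divides it; move 2q^{3} to the remainder.
  leading term q^{2}: no divisor's leading term divides it; move -8q^{2} to the remainder.
  leading term qr: no divisor's leading term divides it; move \tfrac{1}{2}qr to the remainder.
  leading term q: no divisor's leading term divides it; move \tfrac{19}{2}q to the remainder.
  leading term 1: no divisor's leading term divides it; move -5 to the remainder.
  remainder 2q^{3} - 8q^{2} + \tfrac{1}{2}qr + \tfrac{19}{2}q - 5 ≠ 0; add g_3 = 2q^{3} - 8q^{2} + \tfrac{1}{2}qr + \tfrac{19}{2}q - 5 to the basis.

The other S-polynomials (S(f_1,g_3), S(f_2,g_3)) all reduce to 0 modulo the current basis, so we have a Gröbner basis.
Inter-reduce: drop elements whose leading term is divisible by another's, tail-reduce, and make monic.
Reduced Gröbner basis: {p - 2q + 4, q^{3} - 4q^{2} + \tfrac{1}{4}qr + \tfrac{19}{4}q - \tfrac{5}{2}}.

Buchberger on the second generating set:
h_1 = -10p + 20q - 40, LT = p.
h_2 = 4pq^{2} - 8pq + 3p + 2qr - 8, LT = pq^{2}.

S(h_1,h_2): lcm = pq^{2}. S = 2pq - \tfrac{3}{4}p - 2q^{3} + 4q^{2} - \tfrac{1}{2}qr + 2.
  leading term pq: subtract (-\tfrac{1}{5}q)·h_1 from 2pq - \tfrac{3}{4}p - 2q^{3} + 4q^{2} - \tfrac{1}{2}qr + 2 → -\tfrac{3}{4}p - 2q^{3} + 8q^{2} - \tfrac{1}{2}qr - 8q + 2
  leading term p: subtract (\tfrac{3}{40})·h_1 from -\tfrac{3}{4}p - 2q^{3} + 8q^{2} - \tfrac{1}{2}qr - 8q + 2 → -2q^{3} + 8q^{2} - \tfrac{1}{2}qr - \tfrac{19}{2}q + 5
  leading term q^{3}: no divisor's leading term divides it; move -2q^{3} to the remainder.
  leading term q^{2}: no divisor's leading term divides it; move 8q^{2} to the remainder.
  leading term qr: no divisor's leading term divides it; move -\tfrac{1}{2}qr to the remainder.
  leading term q: no divisor's leading term divides it; move -\tfrac{19}{2}q to the remainder.
  leading term 1: no divisor's leading term divides it; move 5 to the remainder.
  remainder -2q^{3} + 8q^{2} - \tfrac{1}{2}qr - \tfrac{19}{2}q + 5 ≠ 0; add k_3 = -2q^{3} + 8q^{2} - \tfrac{1}{2}qr - \tfrac{19}{2}q + 5 to the basis.

The other S-polynomials (S(h_1,k_3), S(h_2,k_3)) all reduce to 0 modulo the current basis, so we have a Gröbner basis.
Inter-reduce: drop elements whose leading term is divisible by another's, tail-reduce, and make monic.
Reduced Gröbner basis: {p - 2q + 4, q^{3} - 4q^{2} + \tfrac{1}{4}qr + \tfrac{19}{4}q - \tfrac{5}{2}}.

These coincide, so the ideals are equal.
The choice of monomial ordering does not affect the verdict — as long as both bases are computed under the same ordering, their equality decides ideal equality.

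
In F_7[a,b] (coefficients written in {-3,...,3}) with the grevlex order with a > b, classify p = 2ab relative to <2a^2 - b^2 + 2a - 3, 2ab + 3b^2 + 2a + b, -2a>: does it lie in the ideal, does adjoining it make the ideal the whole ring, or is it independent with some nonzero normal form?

First compute the reduced Gröbner basis of I by Buchberger's algorithm.
f_1 = 2a^2 - b^2 + 2a - 3, LT = a^2.
f_2 = 2ab + 3b^2 + 2a + b, LT = ab.
f_3 = -2a, LT = a.

S(f_1,f_2): lcm = a^2b. S = 2ab^2 + 3b^3 - a^2 - 3ab + 2b.
  leading term ab^2: subtract (b)·f_2 from 2ab^2 + 3b^3 - a^2 - 3ab + 2b → -a^2 + 2ab - b^2 + 2b
  leading term a^2: subtract (3)·f_1 from -a^2 + 2ab - b^2 + 2b → 2ab + 2b^2 + a + 2b + 2
  leading term ab: subtract (1)·f_2 from 2ab + 2b^2 + a + 2b + 2 → -b^2 - a + b + 2
  leading term b^2: no divisor's leading term divides it; move -b^2 to the remainder.
  leading term a: subtract (-3)·f_3 from -a + b + 2 → b + 2
  leading term b: no divisor's leading term divides it; move b to the remainder.
  leading term 1: no divisor's leading term divides it; move 2 to the remainder.
  remainder -b^2 + b + 2 ≠ 0; add h_4 = -b^2 + b + 2 to the basis.

S(f_1,f_3): lcm = a^2. S = 3b^2 + a + 2.
  leading term b^2: subtract (-3)·h_4 from 3b^2 + a + 2 → a + 3b + 1
  leading term a: subtract (3)·f_3 from a + 3b + 1 → 3b + 1
  leading term b: no divisor's leading term divides it; move 3b to the remainder.
  leading term 1: no divisor's leading term divides it; move 1 to the remainder.
  remainder 3b + 1 ≠ 0; add h_5 = 3b + 1 to the basis.

S(f_2,f_3): lcm = ab. S = -2b^2 + a - 3b.
  leading term b^2: subtract (2)·h_4 from -2b^2 + a - 3b → a + 2b + 3
  leading term a: subtract (3)·f_3 from a + 2b + 3 → 2b + 3
  leading term b: subtract (3)·h_5 from 2b + 3 → 0
  remainder 0.

S(f_1,h_4): leading monomials are coprime, so the S-polynomial reduces to 0 (Buchberger's first criterion).
S(f_2,h_4): lcm = ab^2. S = -2b^3 + 2ab - 3b^2 + 2a.
  leading term b^3: subtract (2b)·h_4 from -2b^3 + 2ab - 3b^2 + 2a → 2ab + 2b^2 + 2a + 3b
  leading term ab: subtract (1)·f_2 from 2ab + 2b^2 + 2a + 3b → -b^2 + 2b
  leading term b^2: subtract (1)·h_4 from -b^2 + 2b → b - 2
  leading term b: subtract (-2)·h_5 from b - 2 → 0
  remainder 0.

S(f_3,h_4): leading monomials are coprime, so the S-polynomial reduces to 0 (Buchberger's first criterion).
S(f_1,h_5): leading monomials are coprime, so the S-polynomial reduces to 0 (Buchberger's first criterion).
S(f_2,h_5): lcm = ab. S = -2b^2 + 3a - 3b.
  leading term b^2: subtract (2)·h_4 from -2b^2 + 3a - 3b → 3a + 2b + 3
  leading term a: subtract (2)·f_3 from 3a + 2b + 3 → 2b + 3
  leading term b: subtract (3)·h_5 from 2b + 3 → 0
  remainder 0.

S(f_3,h_5): leading monomials are coprime, so the S-polynomial reduces to 0 (Buchberger's first criterion).
S(h_4,h_5): lcm = b^2. S = b - 2.
  leading term b: subtract (-2)·h_5 from b - 2 → 0
  remainder 0.

Every S-polynomial of the final basis reduces to 0, so we have a Gröbner basis.
Inter-reduce: drop elements whose leading term is divisible by another's, tail-reduce, and make monic.
Reduced Gröbner basis: {a, b - 2}.
Label its elements g_1 = a, g_2 = b - 2.

Reduce p = 2ab modulo G:
  leading term ab: subtract (2b)·g_1 from 2ab → 0
  normal form = 0.
Since the normal form is 0, p ∈ I.

2ab lies in I (it reduces to 0).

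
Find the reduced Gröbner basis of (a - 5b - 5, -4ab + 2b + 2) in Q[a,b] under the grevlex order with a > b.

f_1 = a - 5b - 5, LT = a.
f_2 = -4ab + 2b + 2, LT = ab.

S(f_1,f_2): lcm = ab. S = -5b^2 - 9/2b + 1/2.
  leading term b^2: no divisor's leading term divides it; move -5b^2 to the remainder.
  leading term b: no divisor's leading term divides it; move -9/2b to the remainder.
  leading term 1: no divisor's leading term divides it; move 1/2 to the remainder.
  remainder -5b^2 - 9/2b + 1/2 ≠ 0; add g_3 = -5b^2 - 9/2b + 1/2 to the basis.

The other S-polynomials (S(f_1,g_3), S(f_2,g_3)) all reduce to 0 modulo the current basis, so we have a Gröbner basis.
Inter-reduce: drop elements whose leading term is divisible by another's, tail-reduce, and make monic.

G = {b^2 + 9/10b - 1/10, a - 5b - 5}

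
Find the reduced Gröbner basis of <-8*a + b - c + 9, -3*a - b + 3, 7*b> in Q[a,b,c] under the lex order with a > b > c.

The reduced Gröbner basis is the canonical form of the ideal for this ordering.

f_1 = -8*a + b - c + 9, LT = a.
f_2 = -3*a - b + 3, LT = a.
f_3 = 7*b, LT = b.

S(f_1,f_2): lcm = a. S = -11/24*b + 1/8*c - 1/8.
  reduce S modulo (f_1, f_2, f_3):
  remainder 1/8*c - 1/8 ≠ 0; add g_4 = 1/8*c - 1/8 to the basis.

The other S-polynomials (S(f_1,f_3), S(f_2,f_3), S(f_1,g_4), S(f_2,g_4), S(f_3,g_4)) all reduce to 0 modulo the current basis, so we have a Gröbner basis.
Inter-reduce: drop elements whose leading term is divisible by another's, tail-reduce, and make monic.

G = {a - 1, b, c - 1}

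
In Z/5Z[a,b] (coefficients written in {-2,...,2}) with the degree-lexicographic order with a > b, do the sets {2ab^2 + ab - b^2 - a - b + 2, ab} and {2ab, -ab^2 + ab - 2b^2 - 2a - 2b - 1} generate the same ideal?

For a fixed monomial order, each ideal has a unique reduced Gröbner basis; comparing bases decides equality.
Buchberger on the first generating set:
f_1 = 2ab^2 + ab - b^2 - a - b + 2, LT = ab^2.
f_2 = ab, LT = ab.

S(f_1,f_2): lcm = ab^2. S = -2ab + 2b^2 + 2a + 2b + 1.
  reduce S modulo (f_1, f_2):
  remainder 2b^2 + 2a + 2b + 1 ≠ 0; add g_3 = 2b^2 + 2a + 2b + 1 to the basis.

S(f_1,g_3): lcm = ab^2. S = -a^2 + 2ab + 2b^2 - a + 2b + 1.
  reduce S modulo (f_1, f_2, g_3):
  remainder -a^2 + 2a ≠ 0; add g_4 = -a^2 + 2a to the basis.

The other S-polynomials (S(f_2,g_3), S(f_1,g_4), S(f_2,g_4), S(g_3,g_4)) all reduce to 0 modulo the current basis, so we have a Gröbner basis.
Inter-reduce: drop elements whose leading term is divisible by another's, tail-reduce, and make monic.
Reduced Gröbner basis: {a^2 - 2a, ab, b^2 + a + b - 2}.

Buchberger on the second generating set:
h_1 = 2ab, LT = ab.
h_2 = -ab^2 + ab - 2b^2 - 2a - 2b - 1, LT = ab^2.

S(h_1,h_2): lcm = ab^2. S = ab - 2b^2 - 2a - 2b - 1.
  reduce S modulo (h_1, h_2):
  remainder -2b^2 - 2a - 2b - 1 ≠ 0; add k_3 = -2b^2 - 2a - 2b - 1 to the basis.

S(h_1,k_3): lcm = ab^2. S = -a^2 - ab + 2a.
  reduce S modulo (h_1, h_2, k_3):
  remainder -a^2 + 2a ≠ 0; add k_4 = -a^2 + 2a to the basis.

The other S-polynomials (S(h_2,k_3), S(h_1,k_4), S(h_2,k_4), S(k_3,k_4)) all reduce to 0 modulo the current basis, so we have a Gröbner basis.
Inter-reduce: drop elements whose leading term is divisible by another's, tail-reduce, and make monic.
Reduced Gröbner basis: {a^2 - 2a, ab, b^2 + a + b - 2}.

The two bases agree; hence the ideals are identical.

Yes, the ideals are equal.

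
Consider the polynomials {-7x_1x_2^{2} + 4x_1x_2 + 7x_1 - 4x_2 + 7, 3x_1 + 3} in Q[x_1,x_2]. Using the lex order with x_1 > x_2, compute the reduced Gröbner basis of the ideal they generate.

f_1 = -7x_1x_2^{2} + 4x_1x_2 + 7x_1 - 4x_2 + 7, LT = x_1x_2^{2}.
f_2 = 3x_1 + 3, LT = x_1.

S(f_1,f_2): lcm = x_1x_2^{2}. S = -\tfrac{4}{7}x_1x_2 - x_1 - x_2^{2} + \tfrac{4}{7}x_2 - 1.
  reduce S modulo (f_1, f_2):
  remainder -x_2^{2} + \tfrac{8}{7}x_2 ≠ 0; add g_3 = -x_2^{2} + \tfrac{8}{7}x_2 to the basis.

The other S-polynomials (S(f_1,g_3), S(f_2,g_3)) all reduce to 0 modulo the current basis, so we have a Gröbner basis.
Inter-reduce: drop elements whose leading term is divisible by another's, tail-reduce, and make monic.

G = {x_1 + 1, x_2^{2} - \tfrac{8}{7}x_2}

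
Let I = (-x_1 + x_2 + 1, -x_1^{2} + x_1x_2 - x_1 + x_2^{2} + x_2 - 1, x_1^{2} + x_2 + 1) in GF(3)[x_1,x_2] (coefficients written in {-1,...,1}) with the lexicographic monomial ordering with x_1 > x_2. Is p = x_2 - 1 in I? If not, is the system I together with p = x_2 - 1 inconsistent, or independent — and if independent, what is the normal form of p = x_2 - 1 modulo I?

x_2 - 1 lies in I (it reduces to 0).

First compute the reduced Gröbner basis of I by Buchberger's algorithm.
f_1 = -x_1 + x_2 + 1, LT = x_1.
f_2 = -x_1^{2} + x_1x_2 - x_1 + x_2^{2} + x_2 - 1, LT = x_1^{2}.
f_3 = x_1^{2} + x_2 + 1, LT = x_1^{2}.

S(f_1,f_2): lcm = x_1^{2}. S = x_1 + x_2^{2} + x_2 - 1.
  leading term x_1: subtract (-1)·f_1 from x_1 + x_2^{2} + x_2 - 1 → x_2^{2} - x_2
  leading term x_2^{2}: no divisor's leading term divides it; move x_2^{2} to the remainder.
  leading term x_2: no divisor's leading term divides it; move -x_2 to the remainder.
  remainder x_2^{2} - x_2 ≠ 0; add h_4 = x_2^{2} - x_2 to the basis.

S(f_1,f_3): lcm = x_1^{2}. S = -x_1x_2 - x_1 - x_2 - 1.
  leading term x_1x_2: subtract (x_2)·f_1 from -x_1x_2 - x_1 - x_2 - 1 → -x_1 - x_2^{2} + x_2 - 1
  leading term x_1: subtract (1)·f_1 from -x_1 - x_2^{2} + x_2 - 1 → -x_2^{2} + 1
  leading term x_2^{2}: subtract (-1)·h_4 from -x_2^{2} + 1 → -x_2 + 1
  leading term x_2: no divisor's leading term divides it; move -x_2 to the remainder.
  leading term 1: no divisor's leading term divides it; move 1 to the remainder.
  remainder -x_2 + 1 ≠ 0; add h_5 = -x_2 + 1 to the basis.

The other S-polynomials (S(f_2,f_3), S(f_1,h_4), S(f_2,h_4), S(f_3,h_4), S(f_1,h_5), S(f_2,h_5), S(f_3,h_5), S(h_4,h_5)) all reduce to 0 modulo the current basis, so we have a Gröbner basis.
Inter-reduce: drop elements whose leading term is divisible by another's, tail-reduce, and make monic.
Reduced Gröbner basis: {x_1 + 1, x_2 - 1}.
Label its elements g_1 = x_1 + 1, g_2 = x_2 - 1.

Reduce p = x_2 - 1 modulo G:
  leading term x_2: subtract (1)·g_2 from x_2 - 1 → 0
  normal form = 0.
Since the normal form is 0, p ∈ I.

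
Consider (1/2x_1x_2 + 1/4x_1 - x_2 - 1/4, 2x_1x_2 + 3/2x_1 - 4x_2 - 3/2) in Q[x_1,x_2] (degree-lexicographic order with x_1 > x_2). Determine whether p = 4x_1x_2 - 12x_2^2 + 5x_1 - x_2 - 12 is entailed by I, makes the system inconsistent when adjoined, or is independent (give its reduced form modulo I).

Adjoining 4x_1x_2 - 12x_2^2 + 5x_1 - x_2 - 12 makes the ideal the whole ring: the system is inconsistent.

First compute the reduced Gröbner basis of I by Buchberger's algorithm.
f_1 = 1/2x_1x_2 + 1/4x_1 - x_2 - 1/4, LT = x_1x_2.
f_2 = 2x_1x_2 + 3/2x_1 - 4x_2 - 3/2, LT = x_1x_2.

S(f_1,f_2): lcm = x_1x_2. S = -1/4x_1 + 1/4.
  leading term x_1: no divisor's leading term divides it; move -1/4x_1 to the remainder.
  leading term 1: no divisor's leading term divides it; move 1/4 to the remainder.
  remainder -1/4x_1 + 1/4 ≠ 0; add h_3 = -1/4x_1 + 1/4 to the basis.

S(f_1,h_3): lcm = x_1x_2. S = 1/2x_1 - x_2 - 1/2.
  leading term x_1: subtract (-2)·h_3 from 1/2x_1 - x_2 - 1/2 → -x_2
  leading term x_2: no divisor's leading term divides it; move -x_2 to the remainder.
  remainder -x_2 ≠ 0; add h_4 = -x_2 to the basis.

The other S-polynomials (S(f_2,h_3), S(f_1,h_4), S(f_2,h_4), S(h_3,h_4)) all reduce to 0 modulo the current basis, so we have a Gröbner basis.
Inter-reduce: drop elements whose leading term is divisible by another's, tail-reduce, and make monic.
Reduced Gröbner basis: {x_1 - 1, x_2}.
Label its elements g_1 = x_1 - 1, g_2 = x_2.

Reduce p = 4x_1x_2 - 12x_2^2 + 5x_1 - x_2 - 12 modulo G:
  leading term x_1x_2: subtract (4x_2)·g_1 from 4x_1x_2 - 12x_2^2 + 5x_1 - x_2 - 12 → -12x_2^2 + 5x_1 + 3x_2 - 12
  leading term x_2^2: subtract (-12x_2)·g_2 from -12x_2^2 + 5x_1 + 3x_2 - 12 → 5x_1 + 3x_2 - 12
  leading term x_1: subtract (5)·g_1 from 5x_1 + 3x_2 - 12 → 3x_2 - 7
  leading term x_2: subtract (3)·g_2 from 3x_2 - 7 → -7
  leading term 1: no divisor's leading term divides it; move -7 to the remainder.
  normal form = -7.
The normal form is nonzero, so p ∉ I. Since p minus its normal form lies in I, I + (p) = I + (r) where r = -7; decide whether this ideal is the whole ring.
Here r = -7 is a nonzero constant, hence a unit: 1 ∈ I + (p), the Gröbner basis of I + (p) is {1}, and the enlarged system has no common solution — adjoining p is inconsistent.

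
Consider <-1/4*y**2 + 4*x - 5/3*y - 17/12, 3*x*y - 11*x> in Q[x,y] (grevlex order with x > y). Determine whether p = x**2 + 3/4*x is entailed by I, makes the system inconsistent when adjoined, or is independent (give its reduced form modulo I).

First compute the reduced Gröbner basis of I by Buchberger's algorithm.
f_1 = -1/4*y**2 + 4*x - 5/3*y - 17/12, LT = y**2.
f_2 = 3*x*y - 11*x, LT = x*y.

S(f_1,f_2): lcm = x*y**2. S = -16*x**2 + 31/3*x*y + 17/3*x.
  leading term x**2: no divisor's leading term divides it; move -16*x**2 to the remainder.
  leading term x*y: subtract (31/9)·f_2 from 31/3*x*y + 17/3*x → 392/9*x
  leading term x: no divisor's leading term divides it; move 392/9*x to the remainder.
  remainder -16*x**2 + 392/9*x ≠ 0; add h_3 = -16*x**2 + 392/9*x to the basis.

The other S-polynomials (S(f_1,h_3), S(f_2,h_3)) all reduce to 0 modulo the current basis, so we have a Gröbner basis.
Inter-reduce: drop elements whose leading term is divisible by another's, tail-reduce, and make monic.
Reduced Gröbner basis: {x**2 - 49/18*x, x*y - 11/3*x, y**2 - 16*x + 20/3*y + 17/3}.
Label its elements g_1 = x**2 - 49/18*x, g_2 = x*y - 11/3*x, g_3 = y**2 - 16*x + 20/3*y + 17/3.

Reduce p = x**2 + 3/4*x modulo G:
  leading term x**2: subtract (1)·g_1 from x**2 + 3/4*x → 125/36*x
  leading term x: no divisor's leading term divides it; move 125/36*x to the remainder.
  normal form = 125/36*x.
The normal form is nonzero, so p ∉ I. Since p minus its normal form lies in I, I + (p) = I + (r) where r = 125/36*x; decide whether this ideal is the whole ring.
Run Buchberger on G together with r (pairs among the g_i already reduce to 0 since G is a Gröbner basis):
g_1 = x**2 - 49/18*x, LT = x**2.
g_2 = x*y - 11/3*x, LT = x*y.
g_3 = y**2 - 16*x + 20/3*y + 17/3, LT = y**2.
r = 125/36*x, LT = x.

The S-polynomials (S(g_1,g_2), S(g_1,g_3), S(g_1,r), S(g_2,g_3), S(g_2,r), S(g_3,r)) all reduce to 0 modulo the current basis, so we have a Gröbner basis.
Inter-reduce: drop elements whose leading term is divisible by another's, tail-reduce, and make monic.
Reduced Gröbner basis: {y**2 + 20/3*y + 17/3, x}.
The reduced Gröbner basis of I + (p) is {y**2 + 20/3*y + 17/3, x} ≠ {1}, a proper ideal, so the enlarged system stays consistent: p is independent of I, with normal form 125/36*x.

x**2 + 3/4*x is independent of I; its normal form modulo I is 125/36*x.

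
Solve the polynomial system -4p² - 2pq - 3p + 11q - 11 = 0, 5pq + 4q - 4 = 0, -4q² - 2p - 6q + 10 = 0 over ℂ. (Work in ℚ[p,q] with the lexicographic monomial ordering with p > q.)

{(0, 1)}

Compute a lex Gröbner basis by Buchberger's algorithm.
f_1 = -4p² - 2pq - 3p + 11q - 11, LT = p².
f_2 = 5pq + 4q - 4, LT = pq.
f_3 = -2p - 4q² - 6q + 10, LT = p.

S(f_1,f_2): lcm = p²q. S = ½pq² - 1/20pq + ⅘p - 11/4q² + 11/4q.
  leading term pq²: subtract (1/10q)·f_2 from ½pq² - 1/20pq + ⅘p - 11/4q² + 11/4q → -1/20pq + ⅘p - 63/20q² + 63/20q
  leading term pq: subtract (-1/100)·f_2 from -1/20pq + ⅘p - 63/20q² + 63/20q → ⅘p - 63/20q² + 319/100q - 1/25
  leading term p: subtract (-⅖)·f_3 from ⅘p - 63/20q² + 319/100q - 1/25 → -19/4q² + 79/100q + 99/25
  leading term q²: no divisor's leading term divides it; move -19/4q² to the remainder.
  leading term q: no divisor's leading term divides it; move 79/100q to the remainder.
  leading term 1: no divisor's leading term divides it; move 99/25 to the remainder.
  remainder -19/4q² + 79/100q + 99/25 ≠ 0; add h_4 = -19/4q² + 79/100q + 99/25 to the basis.

S(f_1,f_3): lcm = p². S = -2pq² - 5/2pq + 23/4p - 11/4q + 11/4.
  leading term pq²: subtract (-⅖q)·f_2 from -2pq² - 5/2pq + 23/4p - 11/4q + 11/4 → -5/2pq + 23/4p + 8/5q² - 87/20q + 11/4
  leading term pq: subtract (-½)·f_2 from -5/2pq + 23/4p + 8/5q² - 87/20q + 11/4 → 23/4p + 8/5q² - 47/20q + ¾
  leading term p: subtract (-23/8)·f_3 from 23/4p + 8/5q² - 47/20q + ¾ → -99/10q² - 98/5q + 59/2
  leading term q²: subtract (198/95)·h_4 from -99/10q² - 98/5q + 59/2 → -100921/4750q + 100921/4750
  leading term q: no divisor's leading term divides it; move -100921/4750q to the remainder.
  leading term 1: no divisor's leading term divides it; move 100921/4750 to the remainder.
  remainder -100921/4750q + 100921/4750 ≠ 0; add h_5 = -100921/4750q + 100921/4750 to the basis.

S(f_2,f_3): lcm = pq. S = -2q³ - 3q² + 29/5q - ⅘.
  leading term q³: subtract (8/19q)·h_4 from -2q³ - 3q² + 29/5q - ⅘ → -1583/475q² + 1963/475q - ⅘
  leading term q²: subtract (6332/9025)·h_4 from -1583/475q² + 1963/475q - ⅘ → 807368/225625q - 807368/225625
  leading term q: subtract (-16/95)·h_5 from 807368/225625q - 807368/225625 → 0
  remainder 0.

S(f_1,h_4): leading monomials are coprime, so the S-polynomial reduces to 0 (Buchberger's first criterion).
S(f_2,h_4): lcm = pq². S = 79/475pq + 396/475p + ⅘q² - ⅘q.
  leading term pq: subtract (79/2375)·f_2 from 79/475pq + 396/475p + ⅘q² - ⅘q → 396/475p + ⅘q² - 2216/2375q + 316/2375
  leading term p: subtract (-198/475)·f_3 from 396/475p + ⅘q² - 2216/2375q + 316/2375 → -412/475q² - 8156/2375q + 10216/2375
  leading term q²: subtract (1648/9025)·h_4 from -412/475q² - 8156/2375q + 10216/2375 → -807368/225625q + 807368/225625
  leading term q: subtract (16/95)·h_5 from -807368/225625q + 807368/225625 → 0
  remainder 0.

S(f_3,h_4): leading monomials are coprime, so the S-polynomial reduces to 0 (Buchberger's first criterion).
S(f_1,h_5): leading monomials are coprime, so the S-polynomial reduces to 0 (Buchberger's first criterion).
S(f_2,h_5): lcm = pq. S = p + ⅘q - ⅘.
  leading term p: subtract (-½)·f_3 from p + ⅘q - ⅘ → -2q² - 11/5q + 21/5
  leading term q²: subtract (8/19)·h_4 from -2q² - 11/5q + 21/5 → -1203/475q + 1203/475
  leading term q: subtract (12030/100921)·h_5 from -1203/475q + 1203/475 → 0
  remainder 0.

S(f_3,h_5): leading monomials are coprime, so the S-polynomial reduces to 0 (Buchberger's first criterion).
S(h_4,h_5): lcm = q². S = 396/475q - 396/475.
  leading term q: subtract (-3960/100921)·h_5 from 396/475q - 396/475 → 0
  remainder 0.

Every S-polynomial of the final basis reduces to 0, so we have a Gröbner basis.
Inter-reduce: drop elements whose leading term is divisible by another's, tail-reduce, and make monic.
Reduced Gröbner basis: {p, q - 1}.

The lex basis is triangular: the last element involves only q. Solving q - 1 = 0 gives q ∈ {1}; substituting each value into the earlier elements determines the remaining variables.
  q = 1: the earlier basis element becomes p = 0, giving p = 0 — point (0, 1).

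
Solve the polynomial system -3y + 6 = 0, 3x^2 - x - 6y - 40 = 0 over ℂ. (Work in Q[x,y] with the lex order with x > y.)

{(-4, 2), (13/3, 2)}

Compute a lex Gröbner basis by Buchberger's algorithm.
f_1 = -3y + 6, LT = y.
f_2 = 3x^2 - x - 6y - 40, LT = x^2.

The S-polynomials (S(f_1,f_2)) all reduce to 0 modulo the current basis, so we have a Gröbner basis.
Inter-reduce: drop elements whose leading term is divisible by another's, tail-reduce, and make monic.
Reduced Gröbner basis: {x^2 - 1/3x - 52/3, y - 2}.

Elimination: the polynomial y - 2 lies in the elimination ideal for y, so y ∈ {2}. For each such y, the remaining basis elements (now univariate) give the rest of the solution.
  y = 2: the earlier basis element becomes x^2 - 1/3x - 52/3 = 0, giving x = -4, 13/3 — points (-4, 2), (13/3, 2).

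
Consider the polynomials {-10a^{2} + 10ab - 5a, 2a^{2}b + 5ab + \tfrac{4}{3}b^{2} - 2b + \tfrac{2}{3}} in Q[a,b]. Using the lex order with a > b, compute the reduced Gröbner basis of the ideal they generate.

G = {a - \tfrac{14}{15}b^{4} - \tfrac{34}{45}b^{3} + \tfrac{83}{18}b^{2} - \tfrac{173}{45}b + \tfrac{83}{90}, b^{5} + \tfrac{2}{3}b^{4} - \tfrac{19}{4}b^{3} + \tfrac{53}{12}b^{2} - \tfrac{3}{2}b + \tfrac{1}{6}}

The reduced Gröbner basis is the canonical form of the ideal for this ordering.

f_1 = -10a^{2} + 10ab - 5a, LT = a^{2}.
f_2 = 2a^{2}b + 5ab + \tfrac{4}{3}b^{2} - 2b + \tfrac{2}{3}, LT = a^{2}b.

S(f_1,f_2): lcm = a^{2}b. S = -ab^{2} - 2ab - \tfrac{2}{3}b^{2} + b - \tfrac{1}{3}.
  leading term ab^{2}: no divisor's leading term divides it; move -ab^{2} to the remainder.
  leading term ab: no divisor's leading term divides it; move -2ab to the remainder.
  leading term b^{2}: no divisor's leading term divides it; move -\tfrac{2}{3}b^{2} to the remainder.
  leading term b: no divisor's leading term divides it; move b to the remainder.
  leading term 1: no divisor's leading term divides it; move -\tfrac{1}{3} to the remainder.
  remainder -ab^{2} - 2ab - \tfrac{2}{3}b^{2} + b - \tfrac{1}{3} ≠ 0; add g_3 = -ab^{2} - 2ab - \tfrac{2}{3}b^{2} + b - \tfrac{1}{3} to the basis.

S(f_1,g_3): lcm = a^{2}b^{2}. S = -2a^{2}b - ab^{3} - \tfrac{1}{6}ab^{2} + ab - \tfrac{1}{3}a.
  leading term a^{2}b: subtract (\tfrac{1}{5}b)·f_1 from -2a^{2}b - ab^{3} - \tfrac{1}{6}ab^{2} + ab - \tfrac{1}{3}a → -ab^{3} - \tfrac{13}{6}ab^{2} + 2ab - \tfrac{1}{3}a
  leading term ab^{3}: subtract (b)·g_3 from -ab^{3} - \tfrac{13}{6}ab^{2} + 2ab - \tfrac{1}{3}a → -\tfrac{1}{6}ab^{2} + 2ab - \tfrac{1}{3}a + \tfrac{2}{3}b^{3} - b^{2} + \tfrac{1}{3}b
  leading term ab^{2}: subtract (\tfrac{1}{6})·g_3 from -\tfrac{1}{6}ab^{2} + 2ab - \tfrac{1}{3}a + \tfrac{2}{3}b^{3} - b^{2} + \tfrac{1}{3}b → \tfrac{7}{3}ab - \tfrac{1}{3}a + \tfrac{2}{3}b^{3} - \tfrac{8}{9}b^{2} + \tfrac{1}{6}b + \tfrac{1}{18}
  leading term ab: no divisor's leading term divides it; move \tfrac{7}{3}ab to the remainder.
  leading term a: no divisor's leading term divides it; move -\tfrac{1}{3}a to the remainder.
  leading term b^{3}: no divisor's leading term divides it; move \tfrac{2}{3}b^{3} to the remainder.
  leading term b^{2}: no divisor's leading term divides it; move -\tfrac{8}{9}b^{2} to the remainder.
  leading term b: no divisor's leading term divides it; move \tfrac{1}{6}b to the remainder.
  leading term 1: no divisor's leading term divides it; move \tfrac{1}{18} to the remainder.
  remainder \tfrac{7}{3}ab - \tfrac{1}{3}a + \tfrac{2}{3}b^{3} - \tfrac{8}{9}b^{2} + \tfrac{1}{6}b + \tfrac{1}{18} ≠ 0; add g_4 = \tfrac{7}{3}ab - \tfrac{1}{3}a + \tfrac{2}{3}b^{3} - \tfrac{8}{9}b^{2} + \tfrac{1}{6}b + \tfrac{1}{18} to the basis.

S(g_3,g_4): lcm = ab^{2}. S = \tfrac{15}{7}ab - \tfrac{2}{7}b^{4} + \tfrac{8}{21}b^{3} + \tfrac{25}{42}b^{2} - \tfrac{43}{42}b + \tfrac{1}{3}.
  leading term ab: subtract (\tfrac{45}{49})·g_4 from \tfrac{15}{7}ab - \tfrac{2}{7}b^{4} + \tfrac{8}{21}b^{3} + \tfrac{25}{42}b^{2} - \tfrac{43}{42}b + \tfrac{1}{3} → \tfrac{15}{49}a - \tfrac{2}{7}b^{4} - \tfrac{34}{147}b^{3} + \tfrac{415}{294}b^{2} - \tfrac{173}{147}b + \tfrac{83}{294}
  leading term a: no divisor's leading term divides it; move \tfrac{15}{49}a to the remainder.
  leading term b^{4}: no divisor's leading term divides it; move -\tfrac{2}{7}b^{4} to the remainder.
  leading term b^{3}: no divisor's leading term divides it; move -\tfrac{34}{147}b^{3} to the remainder.
  leading term b^{2}: no divisor's leading term divides it; move \tfrac{415}{294}b^{2} to the remainder.
  leading term b: no divisor's leading term divides it; move -\tfrac{173}{147}b to the remainder.
  leading term 1: no divisor's leading term divides it; move \tfrac{83}{294} to the remainder.
  remainder \tfrac{15}{49}a - \tfrac{2}{7}b^{4} - \tfrac{34}{147}b^{3} + \tfrac{415}{294}b^{2} - \tfrac{173}{147}b + \tfrac{83}{294} ≠ 0; add g_5 = \tfrac{15}{49}a - \tfrac{2}{7}b^{4} - \tfrac{34}{147}b^{3} + \tfrac{415}{294}b^{2} - \tfrac{173}{147}b + \tfrac{83}{294} to the basis.

S(f_2,g_5): lcm = a^{2}b. S = \tfrac{14}{15}ab^{5} + \tfrac{34}{45}ab^{4} - \tfrac{83}{18}ab^{3} + \tfrac{173}{45}ab^{2} + \tfrac{71}{45}ab + \tfrac{2}{3}b^{2} - b + \tfrac{1}{3}.
  leading term ab^{5}: subtract (-\tfrac{14}{15}b^{3})·g_3 from \tfrac{14}{15}ab^{5} + \tfrac{34}{45}ab^{4} - \tfrac{83}{18}ab^{3} + \tfrac{173}{45}ab^{2} + \tfrac{71}{45}ab + \tfrac{2}{3}b^{2} - b + \tfrac{1}{3} → -\tfrac{10}{9}ab^{4} - \tfrac{83}{18}ab^{3} + \tfrac{173}{45}ab^{2} + \tfrac{71}{45}ab - \tfrac{28}{45}b^{5} + \tfrac{14}{15}b^{4} - \tfrac{14}{45}b^{3} + \tfrac{2}{3}b^{2} - b + \tfrac{1}{3}
  leading term ab^{4}: subtract (\tfrac{10}{9}b^{2})·g_3 from -\tfrac{10}{9}ab^{4} - \tfrac{83}{18}ab^{3} + \tfrac{173}{45}ab^{2} + \tfrac{71}{45}ab - \tfrac{28}{45}b^{5} + \tfrac{14}{15}b^{4} - \tfrac{14}{45}b^{3} + \tfrac{2}{3}b^{2} - b + \tfrac{1}{3} → -\tfrac{43}{18}ab^{3} + \tfrac{173}{45}ab^{2} + \tfrac{71}{45}ab - \tfrac{28}{45}b^{5} + \tfrac{226}{135}b^{4} - \tfrac{64}{45}b^{3} + \tfrac{28}{27}b^{2} - b + \tfrac{1}{3}
  leading term ab^{3}: subtract (\tfrac{43}{18}b)·g_3 from -\tfrac{43}{18}ab^{3} + \tfrac{173}{45}ab^{2} + \tfrac{71}{45}ab - \tfrac{28}{45}b^{5} + \tfrac{226}{135}b^{4} - \tfrac{64}{45}b^{3} + \tfrac{28}{27}b^{2} - b + \tfrac{1}{3} → \tfrac{388}{45}ab^{2} + \tfrac{71}{45}ab - \tfrac{28}{45}b^{5} + \tfrac{226}{135}b^{4} + \tfrac{23}{135}b^{3} - \tfrac{73}{54}b^{2} - \tfrac{11}{54}b + \tfrac{1}{3}
  leading term ab^{2}: subtract (-\tfrac{388}{45})·g_3 from \tfrac{388}{45}ab^{2} + \tfrac{71}{45}ab - \tfrac{28}{45}b^{5} + \tfrac{226}{135}b^{4} + \tfrac{23}{135}b^{3} - \tfrac{73}{54}b^{2} - \tfrac{11}{54}b + \tfrac{1}{3} → -\tfrac{47}{3}ab - \tfrac{28}{45}b^{5} + \tfrac{226}{135}b^{4} + \tfrac{23}{135}b^{3} - \tfrac{71}{10}b^{2} + \tfrac{2273}{270}b - \tfrac{343}{135}
  leading term ab: subtract (-\tfrac{47}{7})·g_4 from -\tfrac{47}{3}ab - \tfrac{28}{45}b^{5} + \tfrac{226}{135}b^{4} + \tfrac{23}{135}b^{3} - \tfrac{71}{10}b^{2} + \tfrac{2273}{270}b - \tfrac{343}{135} → -\tfrac{47}{21}a - \tfrac{28}{45}b^{5} + \tfrac{226}{135}b^{4} + \tfrac{4391}{945}b^{3} - \tfrac{8233}{630}b^{2} + \tfrac{9013}{945}b - \tfrac{4097}{1890}
  leading term a: subtract (-\tfrac{329}{45})·g_5 from -\tfrac{47}{21}a - \tfrac{28}{45}b^{5} + \tfrac{226}{135}b^{4} + \tfrac{4391}{945}b^{3} - \tfrac{8233}{630}b^{2} + \tfrac{9013}{945}b - \tfrac{4097}{1890} → -\tfrac{28}{45}b^{5} - \tfrac{56}{135}b^{4} + \tfrac{133}{45}b^{3} - \tfrac{371}{135}b^{2} + \tfrac{14}{15}b - \tfrac{14}{135}
  leading term b^{5}: no divisor's leading term divides it; move -\tfrac{28}{45}b^{5} to the remainder.
  leading term b^{4}: no divisor's leading term divides it; move -\tfrac{56}{135}b^{4} to the remainder.
  leading term b^{3}: no divisor's leading term divides it; move \tfrac{133}{45}b^{3} to the remainder.
  leading term b^{2}: no divisor's leading term divides it; move -\tfrac{371}{135}b^{2} to the remainder.
  leading term b: no divisor's leading term divides it; move \tfrac{14}{15}b to the remainder.
  leading term 1: no divisor's leading term divides it; move -\tfrac{14}{135} to the remainder.
  remainder -\tfrac{28}{45}b^{5} - \tfrac{56}{135}b^{4} + \tfrac{133}{45}b^{3} - \tfrac{371}{135}b^{2} + \tfrac{14}{15}b - \tfrac{14}{135} ≠ 0; add g_6 = -\tfrac{28}{45}b^{5} - \tfrac{56}{135}b^{4} + \tfrac{133}{45}b^{3} - \tfrac{371}{135}b^{2} + \tfrac{14}{15}b - \tfrac{14}{135} to the basis.

The other S-polynomials (S(f_2,g_3), S(f_1,g_4), S(f_2,g_4), S(f_1,g_5), S(g_3,g_5), S(g_4,g_5), S(f_1,g_6), S(f_2,g_6), S(g_3,g_6), S(g_4,g_6), S(g_5,g_6)) all reduce to 0 modulo the current basis, so we have a Gröbner basis.
Inter-reduce: drop elements whose leading term is divisible by another's, tail-reduce, and make monic.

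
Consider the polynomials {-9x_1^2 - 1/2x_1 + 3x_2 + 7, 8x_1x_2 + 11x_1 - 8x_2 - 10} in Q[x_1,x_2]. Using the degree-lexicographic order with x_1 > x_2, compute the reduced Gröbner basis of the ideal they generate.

G = {x_1^2 + 1/18x_1 - 1/3x_2 - 7/9, x_1x_2 + 11/8x_1 - x_2 - 5/4, x_2^2 + 3/8x_1 + 13/24x_2 - 3/4}

f_1 = -9x_1^2 - 1/2x_1 + 3x_2 + 7, LT = x_1^2.
f_2 = 8x_1x_2 + 11x_1 - 8x_2 - 10, LT = x_1x_2.

S(f_1,f_2): lcm = x_1^2x_2. S = -11/8x_1^2 + 19/18x_1x_2 - 1/3x_2^2 + 5/4x_1 - 7/9x_2.
  reduce S modulo (f_1, f_2):
  remainder -1/3x_2^2 - 1/8x_1 - 13/72x_2 + 1/4 ≠ 0; add g_3 = -1/3x_2^2 - 1/8x_1 - 13/72x_2 + 1/4 to the basis.

The other S-polynomials (S(f_1,g_3), S(f_2,g_3)) all reduce to 0 modulo the current basis, so we have a Gröbner basis.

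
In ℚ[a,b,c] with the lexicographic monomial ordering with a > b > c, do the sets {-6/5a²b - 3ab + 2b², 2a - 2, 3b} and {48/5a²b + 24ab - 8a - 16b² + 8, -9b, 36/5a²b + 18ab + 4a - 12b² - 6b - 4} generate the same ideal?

Two ideals are equal iff their reduced Gröbner bases coincide (the reduced basis is unique for a fixed ordering).
Buchberger on the first generating set:
f_1 = -6/5a²b - 3ab + 2b², LT = a²b.
f_2 = 2a - 2, LT = a.
f_3 = 3b, LT = b.

S(f_1,f_2): lcm = a²b. S = 7/2ab - 5/3b².
  leading term ab: subtract (7/4b)·f_2 from 7/2ab - 5/3b² → -5/3b² + 7/2b
  leading term b²: subtract (-5/9b)·f_3 from -5/3b² + 7/2b → 7/2b
  leading term b: subtract (7/6)·f_3 from 7/2b → 0
  remainder 0.

S(f_1,f_3): lcm = a²b. S = 5/2ab - 5/3b².
  leading term ab: subtract (5/4b)·f_2 from 5/2ab - 5/3b² → -5/3b² + 5/2b
  leading term b²: subtract (-5/9b)·f_3 from -5/3b² + 5/2b → 5/2b
  leading term b: subtract (⅚)·f_3 from 5/2b → 0
  remainder 0.

S(f_2,f_3): leading monomials are coprime, so the S-polynomial reduces to 0 (Buchberger's first criterion).
Every S-polynomial of the final basis reduces to 0, so we have a Gröbner basis.
Inter-reduce: drop elements whose leading term is divisible by another's, tail-reduce, and make monic.
Reduced Gröbner basis: {a - 1, b}.

Buchberger on the second generating set:
h_1 = 48/5a²b + 24ab - 8a - 16b² + 8, LT = a²b.
h_2 = -9b, LT = b.
h_3 = 36/5a²b + 18ab + 4a - 12b² - 6b - 4, LT = a²b.

S(h_1,h_2): lcm = a²b. S = 5/2ab - ⅚a - 5/3b² + ⅚.
  leading term ab: subtract (-5/18a)·h_2 from 5/2ab - ⅚a - 5/3b² + ⅚ → -⅚a - 5/3b² + ⅚
  leading term a: no divisor's leading term divides it; move -⅚a to the remainder.
  leading term b²: subtract (5/27b)·h_2 from -5/3b² + ⅚ → ⅚
  leading term 1: no divisor's leading term divides it; move ⅚ to the remainder.
  remainder -⅚a + ⅚ ≠ 0; add k_4 = -⅚a + ⅚ to the basis.

S(h_1,h_3): lcm = a²b. S = -25/18a + ⅚b + 25/18.
  leading term a: subtract (5/3)·k_4 from -25/18a + ⅚b + 25/18 → ⅚b
  leading term b: subtract (-5/54)·h_2 from ⅚b → 0
  remainder 0.

S(h_2,h_3): lcm = a²b. S = -5/2ab - 5/9a + 5/3b² + ⅚b + 5/9.
  leading term ab: subtract (5/18a)·h_2 from -5/2ab - 5/9a + 5/3b² + ⅚b + 5/9 → -5/9a + 5/3b² + ⅚b + 5/9
  leading term a: subtract (⅔)·k_4 from -5/9a + 5/3b² + ⅚b + 5/9 → 5/3b² + ⅚b
  leading term b²: subtract (-5/27b)·h_2 from 5/3b² + ⅚b → ⅚b
  leading term b: subtract (-5/54)·h_2 from ⅚b → 0
  remainder 0.

S(h_1,k_4): lcm = a²b. S = 7/2ab - ⅚a - 5/3b² + ⅚.
  leading term ab: subtract (-7/18a)·h_2 from 7/2ab - ⅚a - 5/3b² + ⅚ → -⅚a - 5/3b² + ⅚
  leading term a: subtract (1)·k_4 from -⅚a - 5/3b² + ⅚ → -5/3b²
  leading term b²: subtract (5/27b)·h_2 from -5/3b² → 0
  remainder 0.

S(h_2,k_4): leading monomials are coprime, so the S-polynomial reduces to 0 (Buchberger's first criterion).
S(h_3,k_4): lcm = a²b. S = 7/2ab + 5/9a - 5/3b² - ⅚b - 5/9.
  leading term ab: subtract (-7/18a)·h_2 from 7/2ab + 5/9a - 5/3b² - ⅚b - 5/9 → 5/9a - 5/3b² - ⅚b - 5/9
  leading term a: subtract (-⅔)·k_4 from 5/9a - 5/3b² - ⅚b - 5/9 → -5/3b² - ⅚b
  leading term b²: subtract (5/27b)·h_2 from -5/3b² - ⅚b → -⅚b
  leading term b: subtract (5/54)·h_2 from -⅚b → 0
  remainder 0.

Every S-polynomial of the final basis reduces to 0, so we have a Gröbner basis.
Inter-reduce: drop elements whose leading term is divisible by another's, tail-reduce, and make monic.
Reduced Gröbner basis: {a - 1, b}.

Same reduced basis, so the two generating sets span the same ideal.

Yes, the ideals are equal.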